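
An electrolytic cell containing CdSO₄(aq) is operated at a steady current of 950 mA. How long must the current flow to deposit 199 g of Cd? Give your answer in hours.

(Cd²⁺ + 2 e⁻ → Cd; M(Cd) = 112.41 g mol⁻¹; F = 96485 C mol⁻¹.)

99.9 h

n(Cd) = m/M = 199 / 112.41 = 1.770 mol.
Each Cd atom requires 2 electrons, so n(e⁻) = 2 × 1.770 = 3.541 mol.
Q = n(e⁻)·F = 3.541 × 96485 = 341600 C.
t = Q/I = 341600 / 0.9500 A = 359600 s = 99.9 h.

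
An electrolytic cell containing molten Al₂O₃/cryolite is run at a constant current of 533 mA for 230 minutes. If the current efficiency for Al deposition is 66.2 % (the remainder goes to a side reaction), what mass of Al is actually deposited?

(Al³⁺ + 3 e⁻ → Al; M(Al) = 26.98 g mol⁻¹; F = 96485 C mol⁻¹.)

Q = I·t = 0.5330 × 13800 = 7355 C.
n(e⁻) = 7355/96485 = 0.07623 mol; theoretically n(Al) = 0.07623/3 = 0.02541 mol, m_theo = 0.6856 g.
At 66.2 % efficiency, m_actual = 0.662 × 0.6856 = 0.454 g.

0.454 g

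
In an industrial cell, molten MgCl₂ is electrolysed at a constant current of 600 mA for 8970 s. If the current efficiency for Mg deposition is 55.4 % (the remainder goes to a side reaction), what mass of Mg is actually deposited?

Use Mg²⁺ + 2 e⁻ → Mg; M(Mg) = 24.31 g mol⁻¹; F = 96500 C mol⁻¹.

Q = I·t = 0.6000 × 8970.0 = 5382 C.
n(e⁻) = 5382/96500 = 0.05577 mol; theoretically n(Mg) = 0.05577/2 = 0.02789 mol, m_theo = 0.6779 g.
At 55.4 % efficiency, m_actual = 0.554 × 0.6779 = 0.376 g.

0.376 g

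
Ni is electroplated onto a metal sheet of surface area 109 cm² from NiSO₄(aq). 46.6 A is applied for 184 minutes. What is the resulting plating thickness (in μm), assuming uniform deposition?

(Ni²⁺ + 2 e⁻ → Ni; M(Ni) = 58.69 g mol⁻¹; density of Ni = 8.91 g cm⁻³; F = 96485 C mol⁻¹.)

1610 μm

Q = I·t = 46.60 × 11040 = 514500 C; n(e⁻) = 5.332 mol.
n(Ni) = n(e⁻)/2 = 2.666 mol, so m = 2.666 × 58.69 = 156.5 g.
Volume = m/ρ = 156.5 / 8.91 = 17.56 cm³.
Thickness = V/A = 17.56 / 109 = 0.161 cm = 1610 μm.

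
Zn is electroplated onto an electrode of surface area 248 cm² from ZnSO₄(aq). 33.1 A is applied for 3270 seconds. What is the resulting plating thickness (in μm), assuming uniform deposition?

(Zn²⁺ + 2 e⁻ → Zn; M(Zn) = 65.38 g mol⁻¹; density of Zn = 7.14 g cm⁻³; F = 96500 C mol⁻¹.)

Q = I·t = 33.10 × 3270.0 = 108200 C; n(e⁻) = 1.122 mol.
n(Zn) = n(e⁻)/2 = 0.5608 mol, so m = 0.5608 × 65.38 = 36.67 g.
Volume = m/ρ = 36.67 / 7.14 = 5.135 cm³.
Thickness = V/A = 5.135 / 248 = 0.0207 cm = 207 μm.

207 μm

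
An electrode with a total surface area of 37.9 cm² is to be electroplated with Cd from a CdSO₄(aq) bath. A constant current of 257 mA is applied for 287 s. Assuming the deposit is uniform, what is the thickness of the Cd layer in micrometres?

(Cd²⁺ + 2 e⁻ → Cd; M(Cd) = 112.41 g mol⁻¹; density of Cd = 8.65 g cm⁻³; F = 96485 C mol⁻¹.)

Q = I·t = 0.2570 × 287.00 = 73.76 C; n(e⁻) = 0.0007645 mol.
n(Cd) = n(e⁻)/2 = 0.0003822 mol, so m = 0.0003822 × 112.41 = 0.04297 g.
Volume = m/ρ = 0.04297 / 8.65 = 0.004967 cm³.
Thickness = V/A = 0.004967 / 37.9 = 1.31 × 10⁻⁴ cm = 1.31 μm.

1.31 μm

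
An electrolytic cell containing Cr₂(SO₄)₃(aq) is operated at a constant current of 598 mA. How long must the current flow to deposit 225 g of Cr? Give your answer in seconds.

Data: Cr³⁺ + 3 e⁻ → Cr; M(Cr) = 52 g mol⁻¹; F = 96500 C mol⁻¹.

n(Cr) = m/M = 225 / 52 = 4.327 mol.
Each Cr atom requires 3 electrons, so n(e⁻) = 3 × 4.327 = 12.98 mol.
Q = n(e⁻)·F = 12.98 × 96500 = 1253000 C.
t = Q/I = 1253000 / 0.5980 A = 2095000 s.

2.09 × 10⁶ s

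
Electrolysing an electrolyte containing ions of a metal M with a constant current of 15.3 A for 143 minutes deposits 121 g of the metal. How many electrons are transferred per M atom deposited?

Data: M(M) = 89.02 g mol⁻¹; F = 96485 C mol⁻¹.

1

Q = I·t = 15.30 A × 8580.0 s = 131300 C, so n(e⁻) = 131300/96485 = 1.361 mol.
n(M) deposited = 121 / 89.02 = 1.359 mol.
Electrons per atom = n(e⁻)/n(M) = 1.361 / 1.359 = 1.00 ≈ 1, so the ion is M⁺.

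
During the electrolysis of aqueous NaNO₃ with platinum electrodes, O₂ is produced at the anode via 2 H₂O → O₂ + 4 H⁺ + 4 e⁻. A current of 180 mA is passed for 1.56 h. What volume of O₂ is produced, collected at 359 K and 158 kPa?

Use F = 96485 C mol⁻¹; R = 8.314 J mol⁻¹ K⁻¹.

0.0495 L

Q = I·t = 0.1800 A × 5616.0 s = 1011 C.
n(e⁻) = Q/F = 1011 / 96485 = 0.01048 mol.
4 electrons are transferred per O₂ molecule, so n(O₂) = 0.01048 / 4 = 0.002619 mol.
V = nRT/P = (0.002619 × 8.314 × 359) / (158 × 10³ Pa) = 4.95 × 10⁻⁵ m³ = 0.0495 L.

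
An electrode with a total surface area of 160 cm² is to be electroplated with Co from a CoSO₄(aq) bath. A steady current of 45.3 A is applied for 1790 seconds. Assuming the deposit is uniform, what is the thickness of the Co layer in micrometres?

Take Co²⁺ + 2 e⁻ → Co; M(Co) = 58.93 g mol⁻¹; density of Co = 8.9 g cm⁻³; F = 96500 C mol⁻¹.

174 μm

Q = I·t = 45.30 × 1790.0 = 81090 C; n(e⁻) = 0.8403 mol.
n(Co) = n(e⁻)/2 = 0.4201 mol, so m = 0.4201 × 58.93 = 24.76 g.
Volume = m/ρ = 24.76 / 8.9 = 2.782 cm³.
Thickness = V/A = 2.782 / 160 = 0.0174 cm = 174 μm.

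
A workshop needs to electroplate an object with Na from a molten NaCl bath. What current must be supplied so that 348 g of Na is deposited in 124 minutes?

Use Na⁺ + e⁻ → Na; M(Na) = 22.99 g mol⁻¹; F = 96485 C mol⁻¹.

196 A

n(Na) = 348 / 22.99 = 15.14 mol.
n(e⁻) = 1 × 15.14 = 15.14 mol.
Q = n(e⁻)·F = 15.14 × 96485 = 1460000 C.
I = Q/t = 1460000 / 7440.0 s = 196 A.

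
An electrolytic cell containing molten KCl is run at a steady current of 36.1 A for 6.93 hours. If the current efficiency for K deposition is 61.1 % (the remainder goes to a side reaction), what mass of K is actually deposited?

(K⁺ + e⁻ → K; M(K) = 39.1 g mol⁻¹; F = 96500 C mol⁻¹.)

Q = I·t = 36.10 × 24948 = 900600 C.
n(e⁻) = 900600/96500 = 9.333 mol; theoretically n(K) = 9.333/1 = 9.333 mol, m_theo = 364.9 g.
At 61.1 % efficiency, m_actual = 0.611 × 364.9 = 223 g.

223 g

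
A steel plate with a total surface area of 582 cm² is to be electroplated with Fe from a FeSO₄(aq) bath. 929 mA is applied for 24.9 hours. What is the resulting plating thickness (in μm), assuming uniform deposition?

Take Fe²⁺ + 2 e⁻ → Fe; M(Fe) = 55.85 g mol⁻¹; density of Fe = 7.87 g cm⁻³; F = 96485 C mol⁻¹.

52.6 μm

Q = I·t = 0.9290 × 89640 = 83280 C; n(e⁻) = 0.8631 mol.
n(Fe) = n(e⁻)/2 = 0.4315 mol, so m = 0.4315 × 55.85 = 24.10 g.
Volume = m/ρ = 24.10 / 7.87 = 3.063 cm³.
Thickness = V/A = 3.063 / 582 = 0.00526 cm = 52.6 μm.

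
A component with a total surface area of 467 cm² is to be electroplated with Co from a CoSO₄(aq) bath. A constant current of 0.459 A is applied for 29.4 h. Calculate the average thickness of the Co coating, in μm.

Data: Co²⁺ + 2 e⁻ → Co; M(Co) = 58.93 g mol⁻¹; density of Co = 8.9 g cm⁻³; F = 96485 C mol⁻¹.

35.7 μm

Q = I·t = 0.4590 × 105840 = 48580 C; n(e⁻) = 0.5035 mol.
n(Co) = n(e⁻)/2 = 0.2518 mol, so m = 0.2518 × 58.93 = 14.84 g.
Volume = m/ρ = 14.84 / 8.9 = 1.667 cm³.
Thickness = V/A = 1.667 / 467 = 0.00357 cm = 35.7 μm.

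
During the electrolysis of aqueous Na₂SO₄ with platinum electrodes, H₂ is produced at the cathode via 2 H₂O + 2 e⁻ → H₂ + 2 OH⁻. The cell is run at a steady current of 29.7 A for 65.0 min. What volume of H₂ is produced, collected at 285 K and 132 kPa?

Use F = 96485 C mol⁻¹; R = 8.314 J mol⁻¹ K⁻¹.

10.8 L

Q = I·t = 29.70 A × 3900.0 s = 115800 C.
n(e⁻) = Q/F = 115800 / 96485 = 1.200 mol.
2 electrons are transferred per H₂ molecule, so n(H₂) = 1.200 / 2 = 0.6002 mol.
V = nRT/P = (0.6002 × 8.314 × 285) / (132 × 10³ Pa) = 0.0108 m³ = 10.8 L.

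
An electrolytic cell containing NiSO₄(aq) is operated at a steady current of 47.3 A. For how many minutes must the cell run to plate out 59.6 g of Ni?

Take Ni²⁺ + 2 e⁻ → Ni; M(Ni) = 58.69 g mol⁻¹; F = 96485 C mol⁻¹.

69.0 min

n(Ni) = m/M = 59.6 / 58.69 = 1.016 mol.
Each Ni atom requires 2 electrons, so n(e⁻) = 2 × 1.016 = 2.031 mol.
Q = n(e⁻)·F = 2.031 × 96485 = 196000 C.
t = Q/I = 196000 / 47.30 A = 4143 s = 69.0 min.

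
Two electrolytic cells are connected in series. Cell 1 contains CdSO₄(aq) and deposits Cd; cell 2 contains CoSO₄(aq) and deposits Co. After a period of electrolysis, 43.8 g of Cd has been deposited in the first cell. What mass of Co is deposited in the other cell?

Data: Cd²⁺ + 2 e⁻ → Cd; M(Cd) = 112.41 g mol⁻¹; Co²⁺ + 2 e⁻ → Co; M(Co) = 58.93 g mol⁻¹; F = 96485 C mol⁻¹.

n(Cd) = 43.8 / 112.41 = 0.3896 mol.
Since Cd²⁺ + 2 e⁻ → Cd, n(e⁻) passed = 2 × 0.3896 = 0.7793 mol.
Cells in series carry the same charge, so the same 0.7793 mol of electrons passes through cell 2.
Co²⁺ + 2 e⁻ → Co, so n(Co) = 0.7793 / 2 = 0.3896 mol.
m(Co) = 0.3896 × 58.93 = 23.0 g.

23.0 g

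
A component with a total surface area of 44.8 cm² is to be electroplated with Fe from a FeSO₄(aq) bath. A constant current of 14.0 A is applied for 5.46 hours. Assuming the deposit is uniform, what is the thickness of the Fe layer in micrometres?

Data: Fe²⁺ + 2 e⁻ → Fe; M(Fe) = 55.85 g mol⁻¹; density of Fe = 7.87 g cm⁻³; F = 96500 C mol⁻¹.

2260 μm

Q = I·t = 14.00 × 19656 = 275200 C; n(e⁻) = 2.852 mol.
n(Fe) = n(e⁻)/2 = 1.426 mol, so m = 1.426 × 55.85 = 79.63 g.
Volume = m/ρ = 79.63 / 7.87 = 10.12 cm³.
Thickness = V/A = 10.12 / 44.8 = 0.226 cm = 2260 μm.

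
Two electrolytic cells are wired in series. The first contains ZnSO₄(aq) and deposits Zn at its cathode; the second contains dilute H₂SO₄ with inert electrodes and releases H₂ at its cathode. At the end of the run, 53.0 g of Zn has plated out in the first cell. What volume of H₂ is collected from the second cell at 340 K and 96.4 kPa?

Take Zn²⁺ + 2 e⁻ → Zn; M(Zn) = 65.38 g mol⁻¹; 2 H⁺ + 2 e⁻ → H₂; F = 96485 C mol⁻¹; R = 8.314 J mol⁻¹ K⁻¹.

n(Zn) = 53.0 / 65.38 = 0.8106 mol, so n(e⁻) = 2 × 0.8106 = 1.621 mol.
The cells are in series, so the same 1.621 mol of electrons passes through the second cell.
2 H⁺ + 2 e⁻ → H₂ — 2 mol e⁻ per mol H₂, so n(H₂) = 1.621/2 = 0.8106 mol.
V = nRT/P = (0.8106 × 8.314 × 340) / (96.4 × 10³) = 0.0238 m³ = 23.8 L.

23.8 L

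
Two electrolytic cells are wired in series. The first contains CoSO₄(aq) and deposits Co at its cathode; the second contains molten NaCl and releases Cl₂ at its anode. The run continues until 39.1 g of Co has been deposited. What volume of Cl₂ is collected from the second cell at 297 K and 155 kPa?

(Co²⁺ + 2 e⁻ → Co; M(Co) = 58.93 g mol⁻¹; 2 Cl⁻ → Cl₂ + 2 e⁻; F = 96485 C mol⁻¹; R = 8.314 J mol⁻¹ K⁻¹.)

n(Co) = 39.1 / 58.93 = 0.6635 mol, so n(e⁻) = 2 × 0.6635 = 1.327 mol.
The cells are in series, so the same 1.327 mol of electrons passes through the second cell.
2 Cl⁻ → Cl₂ + 2 e⁻ — 2 mol e⁻ per mol Cl₂, so n(Cl₂) = 1.327/2 = 0.6635 mol.
V = nRT/P = (0.6635 × 8.314 × 297) / (155 × 10³) = 0.0106 m³ = 10.6 L.

10.6 L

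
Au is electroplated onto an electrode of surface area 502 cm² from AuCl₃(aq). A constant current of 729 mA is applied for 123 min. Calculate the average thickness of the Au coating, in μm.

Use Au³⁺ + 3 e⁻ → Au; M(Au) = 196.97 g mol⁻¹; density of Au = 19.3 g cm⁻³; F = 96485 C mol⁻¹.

Q = I·t = 0.7290 × 7380.0 = 5380 C; n(e⁻) = 0.05576 mol.
n(Au) = n(e⁻)/3 = 0.01859 mol, so m = 0.01859 × 196.97 = 3.661 g.
Volume = m/ρ = 3.661 / 19.3 = 0.1897 cm³.
Thickness = V/A = 0.1897 / 502 = 3.78 × 10⁻⁴ cm = 3.78 μm.

3.78 μm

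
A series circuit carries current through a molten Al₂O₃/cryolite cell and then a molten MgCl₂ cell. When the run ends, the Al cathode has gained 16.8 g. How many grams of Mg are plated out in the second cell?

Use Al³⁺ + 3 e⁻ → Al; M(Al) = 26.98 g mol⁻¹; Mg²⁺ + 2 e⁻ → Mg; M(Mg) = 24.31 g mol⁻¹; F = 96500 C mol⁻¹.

22.7 g

n(Al) = 16.8 / 26.98 = 0.6227 mol.
Since Al³⁺ + 3 e⁻ → Al, n(e⁻) passed = 3 × 0.6227 = 1.868 mol.
Cells in series carry the same charge, so the same 1.868 mol of electrons passes through cell 2.
Mg²⁺ + 2 e⁻ → Mg, so n(Mg) = 1.868 / 2 = 0.9340 mol.
m(Mg) = 0.9340 × 24.31 = 22.7 g.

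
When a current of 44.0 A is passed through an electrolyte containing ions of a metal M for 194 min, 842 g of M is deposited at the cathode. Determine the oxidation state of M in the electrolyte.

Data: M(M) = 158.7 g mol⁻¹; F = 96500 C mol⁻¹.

Q = I·t = 44.00 A × 11640 s = 512200 C, so n(e⁻) = 512200/96500 = 5.307 mol.
n(M) deposited = 842 / 158.7 = 5.306 mol.
Electrons per atom = n(e⁻)/n(M) = 5.307 / 5.306 = 1.00 ≈ 1, so the ion is M⁺.

+1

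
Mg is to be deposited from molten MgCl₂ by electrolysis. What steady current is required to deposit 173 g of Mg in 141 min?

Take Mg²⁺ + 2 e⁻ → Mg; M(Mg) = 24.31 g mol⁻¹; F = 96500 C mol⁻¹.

162 A

n(Mg) = 173 / 24.31 = 7.116 mol.
n(e⁻) = 2 × 7.116 = 14.23 mol.
Q = n(e⁻)·F = 14.23 × 96500 = 1373000 C.
I = Q/t = 1373000 / 8460.0 s = 162 A.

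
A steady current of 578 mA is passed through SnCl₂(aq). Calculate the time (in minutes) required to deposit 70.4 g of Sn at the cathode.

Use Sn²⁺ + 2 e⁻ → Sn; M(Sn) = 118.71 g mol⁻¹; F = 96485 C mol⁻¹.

n(Sn) = m/M = 70.4 / 118.71 = 0.5930 mol.
Each Sn atom requires 2 electrons, so n(e⁻) = 2 × 0.5930 = 1.186 mol.
Q = n(e⁻)·F = 1.186 × 96485 = 114400 C.
t = Q/I = 114400 / 0.5780 A = 198000 s = 3300 min.

3300 min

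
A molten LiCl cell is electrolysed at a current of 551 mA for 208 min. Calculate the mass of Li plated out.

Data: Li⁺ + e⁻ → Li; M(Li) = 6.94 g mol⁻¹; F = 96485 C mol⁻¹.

0.495 g

Q = I·t = 0.5510 A × 12480 s = 6876 C.
n(e⁻) = Q/F = 6876 / 96485 = 0.07127 mol.
Li⁺ + e⁻ → Li, so n(Li) = n(e⁻)/1 = 0.07127 mol.
m = n·M = 0.07127 × 6.94 = 0.495 g.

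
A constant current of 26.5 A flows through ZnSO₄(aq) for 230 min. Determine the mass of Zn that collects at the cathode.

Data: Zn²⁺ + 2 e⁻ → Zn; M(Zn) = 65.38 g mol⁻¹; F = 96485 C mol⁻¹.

Q = I·t = 26.50 A × 13800 s = 365700 C.
n(e⁻) = Q/F = 365700 / 96485 = 3.790 mol.
Zn²⁺ + 2 e⁻ → Zn, so n(Zn) = n(e⁻)/2 = 1.895 mol.
m = n·M = 1.895 × 65.38 = 124 g.

124 g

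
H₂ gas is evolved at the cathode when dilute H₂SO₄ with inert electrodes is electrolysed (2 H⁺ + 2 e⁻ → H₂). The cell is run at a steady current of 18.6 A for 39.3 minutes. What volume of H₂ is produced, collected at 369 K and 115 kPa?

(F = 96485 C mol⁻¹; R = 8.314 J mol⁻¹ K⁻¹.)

6.06 L

Q = I·t = 18.60 A × 2358.0 s = 43860 C.
n(e⁻) = Q/F = 43860 / 96485 = 0.4546 mol.
2 electrons are transferred per H₂ molecule, so n(H₂) = 0.4546 / 2 = 0.2273 mol.
V = nRT/P = (0.2273 × 8.314 × 369) / (115 × 10³ Pa) = 0.00606 m³ = 6.06 L.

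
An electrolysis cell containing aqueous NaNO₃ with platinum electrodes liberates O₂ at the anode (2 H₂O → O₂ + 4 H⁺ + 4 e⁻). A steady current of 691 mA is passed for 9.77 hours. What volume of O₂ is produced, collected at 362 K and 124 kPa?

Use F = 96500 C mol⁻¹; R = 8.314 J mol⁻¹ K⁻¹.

Q = I·t = 0.6910 A × 35172 s = 24300 C.
n(e⁻) = Q/F = 24300 / 96500 = 0.2519 mol.
4 electrons are transferred per O₂ molecule, so n(O₂) = 0.2519 / 4 = 0.06296 mol.
V = nRT/P = (0.06296 × 8.314 × 362) / (124 × 10³ Pa) = 0.00153 m³ = 1.53 L.

1.53 L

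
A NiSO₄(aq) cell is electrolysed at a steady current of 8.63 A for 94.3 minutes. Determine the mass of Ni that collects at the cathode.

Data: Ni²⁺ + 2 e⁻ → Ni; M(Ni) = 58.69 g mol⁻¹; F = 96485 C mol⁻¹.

14.9 g

Q = I·t = 8.630 A × 5658.0 s = 48830 C.
n(e⁻) = Q/F = 48830 / 96485 = 0.5061 mol.
Ni²⁺ + 2 e⁻ → Ni, so n(Ni) = n(e⁻)/2 = 0.2530 mol.
m = n·M = 0.2530 × 58.69 = 14.9 g.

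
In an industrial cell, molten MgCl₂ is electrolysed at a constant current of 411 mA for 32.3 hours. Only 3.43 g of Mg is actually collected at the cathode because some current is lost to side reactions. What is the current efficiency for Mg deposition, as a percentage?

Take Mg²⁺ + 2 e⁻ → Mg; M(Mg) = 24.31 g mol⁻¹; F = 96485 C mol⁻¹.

Q = I·t = 0.4110 × 116280 = 47790 C; n(e⁻) = 47790/96485 = 0.4953 mol.
Theoretical n(Mg) = n(e⁻)/2 = 0.2477 mol, i.e. m_theo = 0.2477 × 24.31 = 6.021 g.
Efficiency = m_actual / m_theo = 3.43 / 6.021 = 57.0 %.

57.0 %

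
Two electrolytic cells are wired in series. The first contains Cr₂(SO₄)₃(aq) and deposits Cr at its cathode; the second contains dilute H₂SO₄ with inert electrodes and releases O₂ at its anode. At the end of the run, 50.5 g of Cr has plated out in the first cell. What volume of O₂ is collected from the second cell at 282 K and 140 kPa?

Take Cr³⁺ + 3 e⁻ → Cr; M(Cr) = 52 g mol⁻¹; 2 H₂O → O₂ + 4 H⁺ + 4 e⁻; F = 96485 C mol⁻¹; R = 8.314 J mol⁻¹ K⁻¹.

12.2 L

n(Cr) = 50.5 / 52 = 0.9712 mol, so n(e⁻) = 3 × 0.9712 = 2.913 mol.
The cells are in series, so the same 2.913 mol of electrons passes through the second cell.
2 H₂O → O₂ + 4 H⁺ + 4 e⁻ — 4 mol e⁻ per mol O₂, so n(O₂) = 2.913/4 = 0.7284 mol.
V = nRT/P = (0.7284 × 8.314 × 282) / (140 × 10³) = 0.0122 m³ = 12.2 L.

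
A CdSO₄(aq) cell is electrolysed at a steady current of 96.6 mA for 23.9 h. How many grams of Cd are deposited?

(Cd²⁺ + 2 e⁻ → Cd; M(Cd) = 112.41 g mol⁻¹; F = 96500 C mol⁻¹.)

4.84 g

Q = I·t = 0.09660 A × 86040 s = 8311 C.
n(e⁻) = Q/F = 8311 / 96500 = 0.08613 mol.
Cd²⁺ + 2 e⁻ → Cd, so n(Cd) = n(e⁻)/2 = 0.04306 mol.
m = n·M = 0.04306 × 112.41 = 4.84 g.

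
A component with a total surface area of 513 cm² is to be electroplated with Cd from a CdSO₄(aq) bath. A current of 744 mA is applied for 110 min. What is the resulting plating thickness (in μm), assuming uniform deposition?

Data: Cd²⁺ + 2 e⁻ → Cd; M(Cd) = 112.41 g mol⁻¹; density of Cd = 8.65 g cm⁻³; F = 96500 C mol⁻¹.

Q = I·t = 0.7440 × 6600.0 = 4910 C; n(e⁻) = 0.05088 mol.
n(Cd) = n(e⁻)/2 = 0.02544 mol, so m = 0.02544 × 112.41 = 2.860 g.
Volume = m/ρ = 2.860 / 8.65 = 0.3306 cm³.
Thickness = V/A = 0.3306 / 513 = 6.45 × 10⁻⁴ cm = 6.45 μm.

6.45 μm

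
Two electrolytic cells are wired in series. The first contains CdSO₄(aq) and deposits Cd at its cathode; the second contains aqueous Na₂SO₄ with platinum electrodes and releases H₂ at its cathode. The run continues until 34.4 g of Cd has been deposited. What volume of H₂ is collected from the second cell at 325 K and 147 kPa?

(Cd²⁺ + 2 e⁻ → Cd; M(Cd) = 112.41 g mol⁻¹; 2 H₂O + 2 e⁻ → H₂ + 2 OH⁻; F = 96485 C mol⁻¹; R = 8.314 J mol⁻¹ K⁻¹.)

n(Cd) = 34.4 / 112.41 = 0.3060 mol, so n(e⁻) = 2 × 0.3060 = 0.6120 mol.
The cells are in series, so the same 0.6120 mol of electrons passes through the second cell.
2 H₂O + 2 e⁻ → H₂ + 2 OH⁻ — 2 mol e⁻ per mol H₂, so n(H₂) = 0.6120/2 = 0.3060 mol.
V = nRT/P = (0.3060 × 8.314 × 325) / (147 × 10³) = 0.00563 m³ = 5.63 L.

5.63 L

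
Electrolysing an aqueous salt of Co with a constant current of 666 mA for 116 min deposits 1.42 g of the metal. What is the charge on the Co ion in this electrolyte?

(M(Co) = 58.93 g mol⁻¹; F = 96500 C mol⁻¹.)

Q = I·t = 0.6660 A × 6960.0 s = 4635 C, so n(e⁻) = 4635/96500 = 0.04803 mol.
n(Co) deposited = 1.42 / 58.93 = 0.02410 mol.
Electrons per atom = n(e⁻)/n(Co) = 0.04803 / 0.02410 = 1.99 ≈ 2, so the ion is Co²⁺.

+2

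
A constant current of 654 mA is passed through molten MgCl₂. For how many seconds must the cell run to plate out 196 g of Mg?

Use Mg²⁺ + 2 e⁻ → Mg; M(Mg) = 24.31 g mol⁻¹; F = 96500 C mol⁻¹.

n(Mg) = m/M = 196 / 24.31 = 8.063 mol.
Each Mg atom requires 2 electrons, so n(e⁻) = 2 × 8.063 = 16.13 mol.
Q = n(e⁻)·F = 16.13 × 96500 = 1556000 C.
t = Q/I = 1556000 / 0.6540 A = 2379000 s.

2.38 × 10⁶ s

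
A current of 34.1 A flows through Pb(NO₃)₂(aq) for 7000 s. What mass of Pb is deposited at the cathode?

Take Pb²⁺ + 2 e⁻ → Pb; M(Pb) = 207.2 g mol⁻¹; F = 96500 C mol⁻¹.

256 g

Q = I·t = 34.10 A × 7000.0 s = 238700 C.
n(e⁻) = Q/F = 238700 / 96500 = 2.474 mol.
Pb²⁺ + 2 e⁻ → Pb, so n(Pb) = n(e⁻)/2 = 1.237 mol.
m = n·M = 1.237 × 207.2 = 256 g.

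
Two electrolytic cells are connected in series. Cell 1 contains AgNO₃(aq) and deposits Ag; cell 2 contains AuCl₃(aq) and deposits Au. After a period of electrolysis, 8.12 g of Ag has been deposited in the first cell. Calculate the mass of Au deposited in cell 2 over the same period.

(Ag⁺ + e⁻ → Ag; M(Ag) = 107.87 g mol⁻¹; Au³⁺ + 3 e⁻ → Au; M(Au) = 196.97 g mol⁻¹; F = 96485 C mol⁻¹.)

n(Ag) = 8.12 / 107.87 = 0.07528 mol.
Since Ag⁺ + e⁻ → Ag, n(e⁻) passed = 1 × 0.07528 = 0.07528 mol.
Cells in series carry the same charge, so the same 0.07528 mol of electrons passes through cell 2.
Au³⁺ + 3 e⁻ → Au, so n(Au) = 0.07528 / 3 = 0.02509 mol.
m(Au) = 0.02509 × 196.97 = 4.94 g.

4.94 g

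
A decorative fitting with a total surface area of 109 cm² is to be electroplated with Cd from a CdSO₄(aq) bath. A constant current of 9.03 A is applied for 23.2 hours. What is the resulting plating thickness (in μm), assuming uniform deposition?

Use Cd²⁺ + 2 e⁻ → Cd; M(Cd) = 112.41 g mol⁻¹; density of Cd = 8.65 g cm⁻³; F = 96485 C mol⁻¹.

4660 μm

Q = I·t = 9.030 × 83520 = 754200 C; n(e⁻) = 7.817 mol.
n(Cd) = n(e⁻)/2 = 3.908 mol, so m = 3.908 × 112.41 = 439.3 g.
Volume = m/ρ = 439.3 / 8.65 = 50.79 cm³.
Thickness = V/A = 50.79 / 109 = 0.466 cm = 4660 μm.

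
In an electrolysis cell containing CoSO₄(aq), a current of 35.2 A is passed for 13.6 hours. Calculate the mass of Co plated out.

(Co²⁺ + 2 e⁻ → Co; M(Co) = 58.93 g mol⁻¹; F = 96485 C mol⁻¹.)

Q = I·t = 35.20 A × 48960 s = 1723000 C.
n(e⁻) = Q/F = 1723000 / 96485 = 17.86 mol.
Co²⁺ + 2 e⁻ → Co, so n(Co) = n(e⁻)/2 = 8.931 mol.
m = n·M = 8.931 × 58.93 = 526 g.

526 g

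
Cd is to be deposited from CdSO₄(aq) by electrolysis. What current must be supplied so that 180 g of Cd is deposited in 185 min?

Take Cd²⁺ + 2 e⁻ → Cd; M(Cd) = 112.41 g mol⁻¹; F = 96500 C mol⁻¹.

27.8 A

n(Cd) = 180 / 112.41 = 1.601 mol.
n(e⁻) = 2 × 1.601 = 3.203 mol.
Q = n(e⁻)·F = 3.203 × 96500 = 309000 C.
I = Q/t = 309000 / 11100 s = 27.8 A.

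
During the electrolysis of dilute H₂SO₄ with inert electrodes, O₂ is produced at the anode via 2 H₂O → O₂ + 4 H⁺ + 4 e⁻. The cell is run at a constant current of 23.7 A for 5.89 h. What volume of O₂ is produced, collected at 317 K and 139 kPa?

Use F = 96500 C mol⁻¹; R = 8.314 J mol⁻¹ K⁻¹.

Q = I·t = 23.70 A × 21204 s = 502500 C.
n(e⁻) = Q/F = 502500 / 96500 = 5.208 mol.
4 electrons are transferred per O₂ molecule, so n(O₂) = 5.208 / 4 = 1.302 mol.
V = nRT/P = (1.302 × 8.314 × 317) / (139 × 10³ Pa) = 0.0247 m³ = 24.7 L.

24.7 L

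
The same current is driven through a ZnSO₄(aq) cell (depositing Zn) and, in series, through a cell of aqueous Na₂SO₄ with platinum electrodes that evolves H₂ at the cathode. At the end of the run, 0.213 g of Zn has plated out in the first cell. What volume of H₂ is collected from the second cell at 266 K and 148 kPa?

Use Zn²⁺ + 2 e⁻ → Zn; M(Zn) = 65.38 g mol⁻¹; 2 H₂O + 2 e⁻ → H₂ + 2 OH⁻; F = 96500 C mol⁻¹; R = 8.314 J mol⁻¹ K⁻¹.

n(Zn) = 0.213 / 65.38 = 0.003258 mol, so n(e⁻) = 2 × 0.003258 = 0.006516 mol.
The cells are in series, so the same 0.006516 mol of electrons passes through the second cell.
2 H₂O + 2 e⁻ → H₂ + 2 OH⁻ — 2 mol e⁻ per mol H₂, so n(H₂) = 0.006516/2 = 0.003258 mol.
V = nRT/P = (0.003258 × 8.314 × 266) / (148 × 10³) = 4.87 × 10⁻⁵ m³ = 0.0487 L.

0.0487 L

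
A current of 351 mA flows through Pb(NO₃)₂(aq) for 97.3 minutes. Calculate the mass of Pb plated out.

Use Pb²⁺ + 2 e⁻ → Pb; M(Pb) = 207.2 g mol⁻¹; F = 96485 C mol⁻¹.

2.20 g

Q = I·t = 0.3510 A × 5838.0 s = 2049 C.
n(e⁻) = Q/F = 2049 / 96485 = 0.02124 mol.
Pb²⁺ + 2 e⁻ → Pb, so n(Pb) = n(e⁻)/2 = 0.01062 mol.
m = n·M = 0.01062 × 207.2 = 2.20 g.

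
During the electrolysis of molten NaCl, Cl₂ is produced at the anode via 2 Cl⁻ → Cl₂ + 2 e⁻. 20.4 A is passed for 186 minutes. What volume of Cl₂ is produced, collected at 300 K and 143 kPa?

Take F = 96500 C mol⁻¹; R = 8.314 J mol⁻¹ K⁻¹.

20.6 L

Q = I·t = 20.40 A × 11160 s = 227700 C.
n(e⁻) = Q/F = 227700 / 96500 = 2.359 mol.
2 electrons are transferred per Cl₂ molecule, so n(Cl₂) = 2.359 / 2 = 1.180 mol.
V = nRT/P = (1.180 × 8.314 × 300) / (143 × 10³ Pa) = 0.0206 m³ = 20.6 L.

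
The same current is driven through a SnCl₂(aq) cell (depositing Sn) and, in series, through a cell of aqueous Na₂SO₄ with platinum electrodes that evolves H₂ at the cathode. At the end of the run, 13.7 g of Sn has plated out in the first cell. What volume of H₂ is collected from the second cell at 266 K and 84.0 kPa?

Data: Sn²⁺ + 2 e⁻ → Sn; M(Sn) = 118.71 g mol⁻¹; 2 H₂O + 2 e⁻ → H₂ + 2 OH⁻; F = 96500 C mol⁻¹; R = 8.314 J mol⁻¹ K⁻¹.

n(Sn) = 13.7 / 118.71 = 0.1154 mol, so n(e⁻) = 2 × 0.1154 = 0.2308 mol.
The cells are in series, so the same 0.2308 mol of electrons passes through the second cell.
2 H₂O + 2 e⁻ → H₂ + 2 OH⁻ — 2 mol e⁻ per mol H₂, so n(H₂) = 0.2308/2 = 0.1154 mol.
V = nRT/P = (0.1154 × 8.314 × 266) / (84.0 × 10³) = 0.00304 m³ = 3.04 L.

3.04 L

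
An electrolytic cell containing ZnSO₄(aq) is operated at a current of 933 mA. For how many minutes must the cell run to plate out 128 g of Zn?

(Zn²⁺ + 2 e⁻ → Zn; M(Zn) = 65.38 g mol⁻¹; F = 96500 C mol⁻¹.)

6750 min

n(Zn) = m/M = 128 / 65.38 = 1.958 mol.
Each Zn atom requires 2 electrons, so n(e⁻) = 2 × 1.958 = 3.916 mol.
Q = n(e⁻)·F = 3.916 × 96500 = 377900 C.
t = Q/I = 377900 / 0.9330 A = 405000 s = 6750 min.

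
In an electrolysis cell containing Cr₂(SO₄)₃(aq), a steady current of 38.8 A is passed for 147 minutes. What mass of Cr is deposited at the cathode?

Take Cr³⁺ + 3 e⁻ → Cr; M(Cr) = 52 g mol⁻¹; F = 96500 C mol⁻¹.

Q = I·t = 38.80 A × 8820.0 s = 342200 C.
n(e⁻) = Q/F = 342200 / 96500 = 3.546 mol.
Cr³⁺ + 3 e⁻ → Cr, so n(Cr) = n(e⁻)/3 = 1.182 mol.
m = n·M = 1.182 × 52 = 61.5 g.

61.5 g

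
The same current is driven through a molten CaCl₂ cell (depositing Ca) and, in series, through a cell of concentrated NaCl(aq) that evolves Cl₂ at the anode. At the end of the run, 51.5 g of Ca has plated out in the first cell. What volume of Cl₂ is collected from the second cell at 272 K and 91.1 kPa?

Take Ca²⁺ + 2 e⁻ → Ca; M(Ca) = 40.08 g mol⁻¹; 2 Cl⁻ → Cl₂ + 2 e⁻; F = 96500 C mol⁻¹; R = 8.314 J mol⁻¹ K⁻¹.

n(Ca) = 51.5 / 40.08 = 1.285 mol, so n(e⁻) = 2 × 1.285 = 2.570 mol.
The cells are in series, so the same 2.570 mol of electrons passes through the second cell.
2 Cl⁻ → Cl₂ + 2 e⁻ — 2 mol e⁻ per mol Cl₂, so n(Cl₂) = 2.570/2 = 1.285 mol.
V = nRT/P = (1.285 × 8.314 × 272) / (91.1 × 10³) = 0.0319 m³ = 31.9 L.

31.9 L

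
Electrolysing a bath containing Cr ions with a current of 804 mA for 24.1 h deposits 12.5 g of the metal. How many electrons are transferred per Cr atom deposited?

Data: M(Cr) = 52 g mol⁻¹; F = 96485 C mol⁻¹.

Q = I·t = 0.8040 A × 86760 s = 69760 C, so n(e⁻) = 69760/96485 = 0.7230 mol.
n(Cr) deposited = 12.5 / 52 = 0.2404 mol.
Electrons per atom = n(e⁻)/n(Cr) = 0.7230 / 0.2404 = 3.01 ≈ 3, so the ion is Cr³⁺.

3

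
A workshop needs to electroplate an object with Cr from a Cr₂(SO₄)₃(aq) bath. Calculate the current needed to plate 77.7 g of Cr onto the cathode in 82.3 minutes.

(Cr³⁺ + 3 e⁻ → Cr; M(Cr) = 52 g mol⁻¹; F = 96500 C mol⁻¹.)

87.6 A

n(Cr) = 77.7 / 52 = 1.494 mol.
n(e⁻) = 3 × 1.494 = 4.483 mol.
Q = n(e⁻)·F = 4.483 × 96500 = 432600 C.
I = Q/t = 432600 / 4938.0 s = 87.6 A.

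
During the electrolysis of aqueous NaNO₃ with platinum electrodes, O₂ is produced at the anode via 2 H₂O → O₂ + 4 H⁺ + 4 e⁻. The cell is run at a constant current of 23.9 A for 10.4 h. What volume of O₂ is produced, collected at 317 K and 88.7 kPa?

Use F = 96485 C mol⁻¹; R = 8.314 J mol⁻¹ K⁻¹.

Q = I·t = 23.90 A × 37440 s = 894800 C.
n(e⁻) = Q/F = 894800 / 96485 = 9.274 mol.
4 electrons are transferred per O₂ molecule, so n(O₂) = 9.274 / 4 = 2.319 mol.
V = nRT/P = (2.319 × 8.314 × 317) / (88.7 × 10³ Pa) = 0.0689 m³ = 68.9 L.

68.9 L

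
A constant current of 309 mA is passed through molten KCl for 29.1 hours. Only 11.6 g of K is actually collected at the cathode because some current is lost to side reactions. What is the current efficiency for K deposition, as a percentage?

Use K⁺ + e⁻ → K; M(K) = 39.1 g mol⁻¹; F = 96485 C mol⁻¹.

88.4 %

Q = I·t = 0.3090 × 104760 = 32370 C; n(e⁻) = 32370/96485 = 0.3355 mol.
Theoretical n(K) = n(e⁻)/1 = 0.3355 mol, i.e. m_theo = 0.3355 × 39.1 = 13.12 g.
Efficiency = m_actual / m_theo = 11.6 / 13.12 = 88.4 %.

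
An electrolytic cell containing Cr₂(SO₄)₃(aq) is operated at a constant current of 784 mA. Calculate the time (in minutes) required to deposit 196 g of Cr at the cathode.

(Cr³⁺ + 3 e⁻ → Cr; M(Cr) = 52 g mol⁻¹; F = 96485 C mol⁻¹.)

n(Cr) = m/M = 196 / 52 = 3.769 mol.
Each Cr atom requires 3 electrons, so n(e⁻) = 3 × 3.769 = 11.31 mol.
Q = n(e⁻)·F = 11.31 × 96485 = 1091000 C.
t = Q/I = 1091000 / 0.7840 A = 1392000 s = 23200 min.

23200 min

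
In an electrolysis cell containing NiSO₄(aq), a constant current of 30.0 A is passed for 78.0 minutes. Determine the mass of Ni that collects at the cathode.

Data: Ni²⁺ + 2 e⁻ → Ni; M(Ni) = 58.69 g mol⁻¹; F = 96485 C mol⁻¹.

Q = I·t = 30.00 A × 4680.0 s = 140400 C.
n(e⁻) = Q/F = 140400 / 96485 = 1.455 mol.
Ni²⁺ + 2 e⁻ → Ni, so n(Ni) = n(e⁻)/2 = 0.7276 mol.
m = n·M = 0.7276 × 58.69 = 42.7 g.

42.7 g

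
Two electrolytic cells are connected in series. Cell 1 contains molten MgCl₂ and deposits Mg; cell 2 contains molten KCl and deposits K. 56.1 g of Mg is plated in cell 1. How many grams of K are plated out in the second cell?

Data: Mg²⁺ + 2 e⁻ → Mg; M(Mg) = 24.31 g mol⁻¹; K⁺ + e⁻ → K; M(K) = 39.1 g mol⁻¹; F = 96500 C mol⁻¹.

180 g

n(Mg) = 56.1 / 24.31 = 2.308 mol.
Since Mg²⁺ + 2 e⁻ → Mg, n(e⁻) passed = 2 × 2.308 = 4.615 mol.
Cells in series carry the same charge, so the same 4.615 mol of electrons passes through cell 2.
K⁺ + e⁻ → K, so n(K) = 4.615 / 1 = 4.615 mol.
m(K) = 4.615 × 39.1 = 180 g.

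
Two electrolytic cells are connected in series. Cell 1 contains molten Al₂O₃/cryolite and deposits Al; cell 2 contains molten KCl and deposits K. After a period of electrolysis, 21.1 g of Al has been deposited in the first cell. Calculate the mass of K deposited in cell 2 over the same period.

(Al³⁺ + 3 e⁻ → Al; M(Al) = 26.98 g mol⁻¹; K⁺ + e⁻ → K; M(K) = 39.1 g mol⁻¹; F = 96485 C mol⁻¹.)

91.7 g

n(Al) = 21.1 / 26.98 = 0.7821 mol.
Since Al³⁺ + 3 e⁻ → Al, n(e⁻) passed = 3 × 0.7821 = 2.346 mol.
Cells in series carry the same charge, so the same 2.346 mol of electrons passes through cell 2.
K⁺ + e⁻ → K, so n(K) = 2.346 / 1 = 2.346 mol.
m(K) = 2.346 × 39.1 = 91.7 g.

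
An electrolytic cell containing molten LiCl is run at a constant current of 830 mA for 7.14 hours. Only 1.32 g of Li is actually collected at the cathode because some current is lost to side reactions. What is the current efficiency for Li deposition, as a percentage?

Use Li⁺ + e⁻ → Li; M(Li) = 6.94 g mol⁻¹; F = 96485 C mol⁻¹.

86.0 %

Q = I·t = 0.8300 × 25704 = 21330 C; n(e⁻) = 21330/96485 = 0.2211 mol.
Theoretical n(Li) = n(e⁻)/1 = 0.2211 mol, i.e. m_theo = 0.2211 × 6.94 = 1.535 g.
Efficiency = m_actual / m_theo = 1.32 / 1.535 = 86.0 %.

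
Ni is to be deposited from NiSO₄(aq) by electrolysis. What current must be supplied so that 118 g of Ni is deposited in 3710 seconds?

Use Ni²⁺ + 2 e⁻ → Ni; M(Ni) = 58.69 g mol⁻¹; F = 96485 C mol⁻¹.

n(Ni) = 118 / 58.69 = 2.011 mol.
n(e⁻) = 2 × 2.011 = 4.021 mol.
Q = n(e⁻)·F = 4.021 × 96485 = 388000 C.
I = Q/t = 388000 / 3710.0 s = 105 A.

105 A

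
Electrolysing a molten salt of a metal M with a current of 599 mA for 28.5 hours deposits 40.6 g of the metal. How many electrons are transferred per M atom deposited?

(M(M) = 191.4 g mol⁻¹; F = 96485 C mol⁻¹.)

3

Q = I·t = 0.5990 A × 102600 s = 61460 C, so n(e⁻) = 61460/96485 = 0.6370 mol.
n(M) deposited = 40.6 / 191.4 = 0.2121 mol.
Electrons per atom = n(e⁻)/n(M) = 0.6370 / 0.2121 = 3.00 ≈ 3, so the ion is M³⁺.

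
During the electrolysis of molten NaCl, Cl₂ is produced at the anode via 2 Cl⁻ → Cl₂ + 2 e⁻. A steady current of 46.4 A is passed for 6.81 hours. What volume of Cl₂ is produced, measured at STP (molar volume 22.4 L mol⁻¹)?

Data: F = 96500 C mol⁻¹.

132 L

Q = I·t = 46.40 A × 24516 s = 1138000 C.
n(e⁻) = Q/F = 1138000 / 96500 = 11.79 mol.
2 electrons are transferred per Cl₂ molecule, so n(Cl₂) = 11.79 / 2 = 5.894 mol.
V = n × V_m = 5.894 × 22.4 = 132 L.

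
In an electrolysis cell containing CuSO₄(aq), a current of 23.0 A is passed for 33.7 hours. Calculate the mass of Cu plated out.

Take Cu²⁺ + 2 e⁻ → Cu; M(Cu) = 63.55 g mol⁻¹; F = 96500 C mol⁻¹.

919 g

Q = I·t = 23.00 A × 121320 s = 2790000 C.
n(e⁻) = Q/F = 2790000 / 96500 = 28.92 mol.
Cu²⁺ + 2 e⁻ → Cu, so n(Cu) = n(e⁻)/2 = 14.46 mol.
m = n·M = 14.46 × 63.55 = 919 g.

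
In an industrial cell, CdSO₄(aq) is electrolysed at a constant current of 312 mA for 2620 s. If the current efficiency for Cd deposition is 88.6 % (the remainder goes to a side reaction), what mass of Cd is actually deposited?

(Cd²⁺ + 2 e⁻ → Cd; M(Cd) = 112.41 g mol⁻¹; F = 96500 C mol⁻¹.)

Q = I·t = 0.3120 × 2620.0 = 817.4 C.
n(e⁻) = 817.4/96500 = 0.008471 mol; theoretically n(Cd) = 0.008471/2 = 0.004235 mol, m_theo = 0.4761 g.
At 88.6 % efficiency, m_actual = 0.886 × 0.4761 = 0.422 g.

0.422 g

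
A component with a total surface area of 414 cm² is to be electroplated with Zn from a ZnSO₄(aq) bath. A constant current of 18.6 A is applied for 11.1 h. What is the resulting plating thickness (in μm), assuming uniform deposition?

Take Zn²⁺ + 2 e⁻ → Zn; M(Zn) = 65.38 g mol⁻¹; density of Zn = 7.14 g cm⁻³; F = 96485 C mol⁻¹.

Q = I·t = 18.60 × 39960 = 743300 C; n(e⁻) = 7.703 mol.
n(Zn) = n(e⁻)/2 = 3.852 mol, so m = 3.852 × 65.38 = 251.8 g.
Volume = m/ρ = 251.8 / 7.14 = 35.27 cm³.
Thickness = V/A = 35.27 / 414 = 0.0852 cm = 852 μm.

852 μm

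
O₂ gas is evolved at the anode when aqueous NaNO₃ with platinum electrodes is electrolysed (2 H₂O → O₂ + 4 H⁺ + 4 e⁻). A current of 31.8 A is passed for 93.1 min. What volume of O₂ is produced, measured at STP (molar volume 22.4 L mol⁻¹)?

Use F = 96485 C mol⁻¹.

Q = I·t = 31.80 A × 5586.0 s = 177600 C.
n(e⁻) = Q/F = 177600 / 96485 = 1.841 mol.
4 electrons are transferred per O₂ molecule, so n(O₂) = 1.841 / 4 = 0.4603 mol.
V = n × V_m = 0.4603 × 22.4 = 10.3 L.

10.3 L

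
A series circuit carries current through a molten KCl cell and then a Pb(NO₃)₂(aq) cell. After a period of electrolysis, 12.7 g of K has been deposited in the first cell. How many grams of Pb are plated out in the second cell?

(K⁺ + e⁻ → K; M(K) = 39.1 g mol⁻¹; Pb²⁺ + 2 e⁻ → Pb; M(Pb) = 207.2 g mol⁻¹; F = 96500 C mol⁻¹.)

33.7 g

n(K) = 12.7 / 39.1 = 0.3248 mol.
Since K⁺ + e⁻ → K, n(e⁻) passed = 1 × 0.3248 = 0.3248 mol.
Cells in series carry the same charge, so the same 0.3248 mol of electrons passes through cell 2.
Pb²⁺ + 2 e⁻ → Pb, so n(Pb) = 0.3248 / 2 = 0.1624 mol.
m(Pb) = 0.1624 × 207.2 = 33.7 g.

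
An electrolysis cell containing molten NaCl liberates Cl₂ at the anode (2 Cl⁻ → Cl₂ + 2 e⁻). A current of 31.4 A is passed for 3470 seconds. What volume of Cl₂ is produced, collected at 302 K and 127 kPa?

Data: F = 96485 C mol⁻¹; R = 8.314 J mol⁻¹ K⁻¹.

11.2 L

Q = I·t = 31.40 A × 3470.0 s = 109000 C.
n(e⁻) = Q/F = 109000 / 96485 = 1.129 mol.
2 electrons are transferred per Cl₂ molecule, so n(Cl₂) = 1.129 / 2 = 0.5646 mol.
V = nRT/P = (0.5646 × 8.314 × 302) / (127 × 10³ Pa) = 0.0112 m³ = 11.2 L.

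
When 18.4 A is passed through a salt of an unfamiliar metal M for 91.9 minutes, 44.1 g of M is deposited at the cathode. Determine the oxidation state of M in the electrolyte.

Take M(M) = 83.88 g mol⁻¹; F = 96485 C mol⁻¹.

Q = I·t = 18.40 A × 5514.0 s = 101500 C, so n(e⁻) = 101500/96485 = 1.052 mol.
n(M) deposited = 44.1 / 83.88 = 0.5258 mol.
Electrons per atom = n(e⁻)/n(M) = 1.052 / 0.5258 = 2.00 ≈ 2, so the ion is M²⁺.

+2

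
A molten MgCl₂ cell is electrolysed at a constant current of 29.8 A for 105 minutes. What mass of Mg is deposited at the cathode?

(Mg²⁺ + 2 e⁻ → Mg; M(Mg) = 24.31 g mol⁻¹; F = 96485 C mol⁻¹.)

Q = I·t = 29.80 A × 6300.0 s = 187700 C.
n(e⁻) = Q/F = 187700 / 96485 = 1.946 mol.
Mg²⁺ + 2 e⁻ → Mg, so n(Mg) = n(e⁻)/2 = 0.9729 mol.
m = n·M = 0.9729 × 24.31 = 23.7 g.

23.7 g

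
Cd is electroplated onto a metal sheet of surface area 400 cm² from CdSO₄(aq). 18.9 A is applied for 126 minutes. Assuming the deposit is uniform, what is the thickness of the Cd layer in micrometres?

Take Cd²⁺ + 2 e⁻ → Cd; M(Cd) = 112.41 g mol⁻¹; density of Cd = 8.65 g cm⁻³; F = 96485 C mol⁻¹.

241 μm

Q = I·t = 18.90 × 7560.0 = 142900 C; n(e⁻) = 1.481 mol.
n(Cd) = n(e⁻)/2 = 0.7404 mol, so m = 0.7404 × 112.41 = 83.23 g.
Volume = m/ρ = 83.23 / 8.65 = 9.622 cm³.
Thickness = V/A = 9.622 / 400 = 0.0241 cm = 241 μm.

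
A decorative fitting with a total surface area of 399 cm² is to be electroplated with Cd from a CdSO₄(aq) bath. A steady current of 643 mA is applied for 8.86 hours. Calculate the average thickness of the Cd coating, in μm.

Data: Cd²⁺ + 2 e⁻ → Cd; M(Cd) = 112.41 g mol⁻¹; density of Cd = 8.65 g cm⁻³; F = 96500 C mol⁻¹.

Q = I·t = 0.6430 × 31896 = 20510 C; n(e⁻) = 0.2125 mol.
n(Cd) = n(e⁻)/2 = 0.1063 mol, so m = 0.1063 × 112.41 = 11.95 g.
Volume = m/ρ = 11.95 / 8.65 = 1.381 cm³.
Thickness = V/A = 1.381 / 399 = 0.00346 cm = 34.6 μm.

34.6 μm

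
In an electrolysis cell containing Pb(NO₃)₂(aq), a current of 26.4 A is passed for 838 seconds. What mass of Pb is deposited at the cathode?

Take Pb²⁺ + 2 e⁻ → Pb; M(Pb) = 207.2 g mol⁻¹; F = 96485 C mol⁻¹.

23.8 g

Q = I·t = 26.40 A × 838.00 s = 22120 C.
n(e⁻) = Q/F = 22120 / 96485 = 0.2293 mol.
Pb²⁺ + 2 e⁻ → Pb, so n(Pb) = n(e⁻)/2 = 0.1146 mol.
m = n·M = 0.1146 × 207.2 = 23.8 g.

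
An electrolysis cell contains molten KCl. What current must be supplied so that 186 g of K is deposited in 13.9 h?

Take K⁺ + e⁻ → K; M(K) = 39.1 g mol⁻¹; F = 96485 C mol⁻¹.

9.17 A

n(K) = 186 / 39.1 = 4.757 mol.
n(e⁻) = 1 × 4.757 = 4.757 mol.
Q = n(e⁻)·F = 4.757 × 96485 = 459000 C.
I = Q/t = 459000 / 50040 s = 9.17 A.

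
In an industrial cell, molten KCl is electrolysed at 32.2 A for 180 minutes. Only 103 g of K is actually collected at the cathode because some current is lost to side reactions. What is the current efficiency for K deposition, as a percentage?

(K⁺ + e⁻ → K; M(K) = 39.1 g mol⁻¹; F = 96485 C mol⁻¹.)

73.1 %

Q = I·t = 32.20 × 10800 = 347800 C; n(e⁻) = 347800/96485 = 3.604 mol.
Theoretical n(K) = n(e⁻)/1 = 3.604 mol, i.e. m_theo = 3.604 × 39.1 = 140.9 g.
Efficiency = m_actual / m_theo = 103 / 140.9 = 73.1 %.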